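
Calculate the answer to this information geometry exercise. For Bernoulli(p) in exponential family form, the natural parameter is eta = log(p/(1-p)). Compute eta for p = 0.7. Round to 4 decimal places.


Natural parameter for Bernoulli: eta = log(p/(1-p)).
p = 0.7, 1-p = 0.3.
p/(1-p) = 2.333333.
eta = log(2.333333) = 0.8473

0.8473


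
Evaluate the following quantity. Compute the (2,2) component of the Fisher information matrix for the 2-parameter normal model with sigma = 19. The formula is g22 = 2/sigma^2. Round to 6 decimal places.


For the 2-parameter normal family, the Fisher metric has:
  g11 = 1/sigma^2, g22 = 2/sigma^2.
sigma = 19, sigma^2 = 361.
g22 = 0.005540

0.005540


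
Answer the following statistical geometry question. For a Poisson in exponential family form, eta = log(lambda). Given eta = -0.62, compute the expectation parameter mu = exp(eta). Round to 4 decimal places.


Expectation parameter for Poisson exponential family:
mu = exp(eta).
eta = -0.62.
mu = exp(-0.62) = 0.5379

0.5379


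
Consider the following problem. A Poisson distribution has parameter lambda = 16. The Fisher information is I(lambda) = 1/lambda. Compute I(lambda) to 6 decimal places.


Fisher information for Poisson: I(lambda) = 1/lambda.
lambda = 16.
I(lambda) = 1/16 = 0.062500

0.062500


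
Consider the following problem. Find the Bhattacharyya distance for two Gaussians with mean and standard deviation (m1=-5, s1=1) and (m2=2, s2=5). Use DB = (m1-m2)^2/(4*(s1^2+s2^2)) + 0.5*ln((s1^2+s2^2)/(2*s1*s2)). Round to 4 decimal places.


Bhattacharyya distance between two Gaussians:
DB = (m1-m2)^2/(4*(s1^2+s2^2)) + (1/2)*ln((s1^2+s2^2)/(2*s1*s2)).
(m1-m2)^2 = (-7)^2 = 49.
s1^2+s2^2 = 1 + 25 = 26.
term1 = 49/104 = 0.471154.
term2 = 0.5*ln(26/10.0) = 0.477756.
DB = 0.471154 + 0.477756 = 0.9489

0.9489


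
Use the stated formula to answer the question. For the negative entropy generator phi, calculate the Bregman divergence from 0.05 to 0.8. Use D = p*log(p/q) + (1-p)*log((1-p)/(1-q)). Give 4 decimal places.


Bregman divergence with negative entropy generator:
D = p*log(p/q) + (1-p)*log((1-p)/(1-q)).
p = 0.05, q = 0.8.
p*log(p/q) = 0.05*log(0.05/0.8) = -0.138629.
(1-p)*log((1-p)/(1-q)) = 0.95*log(0.95/0.2) = 1.480237.
D = -0.138629 + 1.480237 = 1.3416

1.3416


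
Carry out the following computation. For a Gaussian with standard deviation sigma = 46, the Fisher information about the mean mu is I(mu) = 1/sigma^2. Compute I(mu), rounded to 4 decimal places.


The Fisher information for the mean of a normal distribution is I(mu) = 1/sigma^2.
sigma = 46, so sigma^2 = 2116.
I(mu) = 1/2116 = 0.0005

0.0005


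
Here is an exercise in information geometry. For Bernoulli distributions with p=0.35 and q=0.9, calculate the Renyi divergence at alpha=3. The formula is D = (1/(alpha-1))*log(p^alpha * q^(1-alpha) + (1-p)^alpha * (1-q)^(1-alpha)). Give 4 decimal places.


Renyi divergence of order alpha between Bernoulli distributions:
D = (1/(alpha-1))*log(p^alpha * q^(1-alpha) + (1-p)^alpha * (1-q)^(1-alpha)).
alpha = 3, p = 0.35, q = 0.9.
p^alpha * q^(1-alpha) = 0.35^3 * 0.9^-2 = 0.052932.
(1-p)^alpha * (1-q)^(1-alpha) = 0.65^3 * 0.1^-2 = 27.4625.
sum = 0.052932 + 27.4625 = 27.515432.
D = (1/2)*log(27.515432) = 1.6574

1.6574


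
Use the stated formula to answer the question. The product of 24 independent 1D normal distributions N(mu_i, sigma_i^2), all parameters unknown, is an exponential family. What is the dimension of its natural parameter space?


Exponential family dimension calculation:
Each univariate normal has two natural parameters (mu/sigma^2 and -1/(2 sigma^2)).
With 24 independent components, dim = 2 * 24 = 48.

48


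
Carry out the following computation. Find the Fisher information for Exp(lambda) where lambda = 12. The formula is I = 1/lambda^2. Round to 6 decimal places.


Fisher information for exponential: I(lambda) = 1/lambda^2.
lambda = 12, lambda^2 = 144.
I = 1/144 = 0.006944

0.006944


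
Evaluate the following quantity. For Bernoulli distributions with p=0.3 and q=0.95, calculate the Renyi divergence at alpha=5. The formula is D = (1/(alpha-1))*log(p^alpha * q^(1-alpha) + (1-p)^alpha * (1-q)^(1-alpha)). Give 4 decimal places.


Renyi divergence of order alpha between Bernoulli distributions:
D = (1/(alpha-1))*log(p^alpha * q^(1-alpha) + (1-p)^alpha * (1-q)^(1-alpha)).
alpha = 5, p = 0.3, q = 0.95.
p^alpha * q^(1-alpha) = 0.3^5 * 0.95^-4 = 0.002983.
(1-p)^alpha * (1-q)^(1-alpha) = 0.7^5 * 0.05^-4 = 26891.2.
sum = 0.002983 + 26891.2 = 26891.202983.
D = (1/4)*log(26891.202983) = 2.5499

2.5499


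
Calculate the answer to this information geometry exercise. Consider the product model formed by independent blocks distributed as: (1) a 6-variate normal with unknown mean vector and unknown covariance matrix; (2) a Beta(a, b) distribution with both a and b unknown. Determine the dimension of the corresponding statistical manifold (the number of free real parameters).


The dimension of a statistical manifold equals the number of free
(independent) real parameters of the model. For a product of independent
blocks the parameter counts add.
- 6-variate normal: 6 (mean) + 6*7/2 = 21 (symmetric covariance) = 27.
- Beta (a, b): 2.
Total = 27 + 2 = 29.
Dimension = 29

29


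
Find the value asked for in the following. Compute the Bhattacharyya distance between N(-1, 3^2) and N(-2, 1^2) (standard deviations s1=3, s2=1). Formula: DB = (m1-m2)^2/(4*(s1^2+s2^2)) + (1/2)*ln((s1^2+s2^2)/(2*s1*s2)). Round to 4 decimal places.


Bhattacharyya distance between two Gaussians:
DB = (m1-m2)^2/(4*(s1^2+s2^2)) + (1/2)*ln((s1^2+s2^2)/(2*s1*s2)).
(m1-m2)^2 = (1)^2 = 1.
s1^2+s2^2 = 9 + 1 = 10.
term1 = 1/40 = 0.025.
term2 = 0.5*ln(10/6.0) = 0.255413.
DB = 0.025 + 0.255413 = 0.2804

0.2804


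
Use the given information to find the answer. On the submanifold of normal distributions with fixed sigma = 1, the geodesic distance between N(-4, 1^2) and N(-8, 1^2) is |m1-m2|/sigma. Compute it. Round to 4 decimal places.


On the fixed-variance normal subfamily, geodesic distance = |m1-m2|/sigma.
|-4 - -8| = 4.
sigma = 1.
d = 4/1 = 4.0000

4.0000


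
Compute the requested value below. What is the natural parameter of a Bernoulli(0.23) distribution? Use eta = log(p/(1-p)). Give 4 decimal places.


Natural parameter for Bernoulli: eta = log(p/(1-p)).
p = 0.23, 1-p = 0.77.
p/(1-p) = 0.298701.
eta = log(0.298701) = -1.2083

-1.2083


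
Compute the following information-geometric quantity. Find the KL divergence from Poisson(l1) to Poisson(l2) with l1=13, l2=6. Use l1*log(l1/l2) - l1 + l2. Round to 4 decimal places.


KL divergence for Poisson:
KL = l1*log(l1/l2) - l1 + l2.
l1 = 13, l2 = 6.
log(13/6) = 0.77319.
l1*log(l1/l2) = 13 * 0.77319 = 10.051469.
KL = 10.051469 - 13 + 6 = 3.0515

3.0515


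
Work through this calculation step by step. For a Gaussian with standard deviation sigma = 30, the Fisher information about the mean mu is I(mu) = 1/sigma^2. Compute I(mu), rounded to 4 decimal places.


The Fisher information for the mean of a normal distribution is I(mu) = 1/sigma^2.
sigma = 30, so sigma^2 = 900.
I(mu) = 1/900 = 0.0011

0.0011


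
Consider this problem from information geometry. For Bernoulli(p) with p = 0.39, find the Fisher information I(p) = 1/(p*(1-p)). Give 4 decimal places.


For Bernoulli(p), Fisher information is I(p) = 1/(p*(1-p)).
p = 0.39, 1-p = 0.61.
p*(1-p) = 0.2379.
I(p) = 1/0.2379 = 4.2034

4.2034


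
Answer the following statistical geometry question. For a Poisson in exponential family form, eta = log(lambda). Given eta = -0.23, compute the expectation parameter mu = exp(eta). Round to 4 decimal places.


Expectation parameter for Poisson exponential family:
mu = exp(eta).
eta = -0.23.
mu = exp(-0.23) = 0.7945

0.7945


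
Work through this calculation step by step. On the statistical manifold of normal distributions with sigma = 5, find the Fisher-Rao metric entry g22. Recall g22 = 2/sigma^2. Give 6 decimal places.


For the 2-parameter normal family, the Fisher metric has:
  g11 = 1/sigma^2, g22 = 2/sigma^2.
sigma = 5, sigma^2 = 25.
g22 = 0.080000

0.080000


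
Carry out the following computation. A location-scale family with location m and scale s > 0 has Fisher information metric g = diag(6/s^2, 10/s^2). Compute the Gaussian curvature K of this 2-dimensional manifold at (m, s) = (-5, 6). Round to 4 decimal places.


The metric has the form g = (A dm^2 + B ds^2)/s^2 with A = 6, B = 10.
Substitute u = sqrt(A/B)*m: g = B*(du^2 + ds^2)/s^2, i.e. B times the
Poincare upper half-plane metric, which has constant Gaussian curvature -1.
Scaling a 2D metric by a constant c divides the Gaussian curvature by c,
so K = -1/B = -1/(10) = -0.1000 everywhere (the point (m, s) = (-5, 6) is irrelevant:
the curvature is constant).
The requested Gaussian curvature is K = -0.1000.

-0.1000


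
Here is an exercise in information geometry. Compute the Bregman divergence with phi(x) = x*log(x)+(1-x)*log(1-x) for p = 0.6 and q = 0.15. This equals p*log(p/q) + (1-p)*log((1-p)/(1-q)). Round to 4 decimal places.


Bregman divergence with negative entropy generator:
D = p*log(p/q) + (1-p)*log((1-p)/(1-q)).
p = 0.6, q = 0.15.
p*log(p/q) = 0.6*log(0.6/0.15) = 0.831777.
(1-p)*log((1-p)/(1-q)) = 0.4*log(0.4/0.85) = -0.301509.
D = 0.831777 + -0.301509 = 0.5303

0.5303


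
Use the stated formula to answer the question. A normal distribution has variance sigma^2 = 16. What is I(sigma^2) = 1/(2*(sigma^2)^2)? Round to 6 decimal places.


Fisher information for variance: I(sigma^2) = 1/(2*sigma^4).
sigma^2 = 16, so sigma^4 = 256.
I = 1/(2*256) = 1/512 = 0.001953

0.001953


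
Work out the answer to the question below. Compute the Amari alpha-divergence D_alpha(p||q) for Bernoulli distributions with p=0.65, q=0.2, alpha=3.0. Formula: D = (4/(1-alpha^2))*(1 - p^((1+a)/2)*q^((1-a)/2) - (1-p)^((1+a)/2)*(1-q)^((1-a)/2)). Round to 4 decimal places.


Amari alpha-divergence:
D = (4/(1-alpha^2))*(1 - p^((1+a)/2)*q^((1-a)/2) - (1-p)^((1+a)/2)*(1-q)^((1-a)/2)).
alpha = 3.0, p = 0.65, q = 0.2.
e1 = (1+alpha)/2 = 2.0, e2 = (1-alpha)/2 = -1.0.
t1 = p^e1 * q^e2 = 0.65^2.0 * 0.2^-1.0 = 2.1125.
t2 = (1-p)^e1 * (1-q)^e2 = 0.35^2.0 * 0.8^-1.0 = 0.153125.
4/(1-alpha^2) = -0.5.
D = -0.5*(1 - 2.1125 - 0.153125) = 0.6328

0.6328


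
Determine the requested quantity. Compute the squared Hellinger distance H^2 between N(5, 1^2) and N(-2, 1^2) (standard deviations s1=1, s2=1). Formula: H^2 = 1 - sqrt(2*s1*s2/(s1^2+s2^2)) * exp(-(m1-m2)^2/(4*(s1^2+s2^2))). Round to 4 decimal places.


Squared Hellinger distance for Gaussians:
H^2 = 1 - sqrt(2*s1*s2/(s1^2+s2^2)) * exp(-(m1-m2)^2/(4*(s1^2+s2^2))).
s1^2 = 1, s2^2 = 1, s1^2+s2^2 = 2.
sqrt(2*1*1/(2)) = 1.0.
(m1-m2)^2 = (7)^2 = 49.
exp(-49/(4*2)) = exp(-6.125) = 0.002187.
H^2 = 1 - 1.0*0.002187 = 0.9978

0.9978


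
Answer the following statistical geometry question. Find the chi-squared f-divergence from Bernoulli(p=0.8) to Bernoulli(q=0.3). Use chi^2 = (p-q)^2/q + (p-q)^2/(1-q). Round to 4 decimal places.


Chi-squared divergence between Bernoulli distributions:
chi^2 = (p-q)^2/q + (p-q)^2/(1-q).
p = 0.8, q = 0.3, p-q = 0.5.
(p-q)^2 = 0.25.
term1 = 0.25/0.3 = 0.833333.
term2 = 0.25/0.7 = 0.357143.
chi^2 = 0.833333 + 0.357143 = 1.1905

1.1905


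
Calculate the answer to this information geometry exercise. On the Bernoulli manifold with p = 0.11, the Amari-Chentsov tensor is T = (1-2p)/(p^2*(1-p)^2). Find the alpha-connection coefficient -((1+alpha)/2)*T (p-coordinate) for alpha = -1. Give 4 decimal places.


Skewness (Amari-Chentsov) tensor: T = (1-2p)/(p^2*(1-p)^2).
p = 0.11, 1-2p = 0.78, p^2 = 0.0121, (1-p)^2 = 0.7921.
T = 0.78/(0.0121 * 0.7921) = 81.382161.
In the p-coordinate, Gamma^(alpha) = Gamma^(0) - (alpha/2)*T with Gamma^(0) = (1/2)*g'(p) = -T/2,
so Gamma^(alpha) = -((1+alpha)/2)*T.
alpha = -1, -(1+alpha)/2 = 0.0.
Gamma = 0.0 * 81.382161 = 0.0000

0.0000


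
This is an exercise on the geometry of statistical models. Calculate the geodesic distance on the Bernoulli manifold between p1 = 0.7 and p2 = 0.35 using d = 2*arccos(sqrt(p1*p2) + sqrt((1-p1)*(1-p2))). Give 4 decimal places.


Geodesic distance on Bernoulli manifold:
d(p1,p2) = 2*arccos(sqrt(p1*p2) + sqrt((1-p1)*(1-p2))).
sqrt(p1*p2) = sqrt(0.7*0.35) = 0.494975.
sqrt((1-p1)*(1-p2)) = sqrt(0.3*0.65) = 0.441588.
arg = 0.494975 + 0.441588 = 0.936563.
d = 2*arccos(0.936563) = 0.7162

0.7162


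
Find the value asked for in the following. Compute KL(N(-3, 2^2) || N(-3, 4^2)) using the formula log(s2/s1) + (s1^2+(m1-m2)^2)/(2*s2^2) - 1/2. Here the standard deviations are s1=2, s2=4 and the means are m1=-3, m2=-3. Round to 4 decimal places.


KL divergence between normal distributions:
KL = log(s2/s1) + (s1^2 + (m1-m2)^2)/(2*s2^2) - 1/2.
log(4/2) = 0.693147.
(2^2 + (-3--3)^2)/(2*4^2) = (4 + 0)/32 = 0.125.
KL = 0.693147 + 0.125 - 0.5 = 0.3181

0.3181


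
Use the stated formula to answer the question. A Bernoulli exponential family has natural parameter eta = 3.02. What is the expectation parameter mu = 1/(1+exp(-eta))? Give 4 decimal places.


Dual coordinate (expectation parameter) for Bernoulli:
mu = 1/(1+exp(-eta)).
eta = 3.02.
exp(-eta) = exp(-3.02) = 0.048801.
mu = 1/(1+0.048801) = 0.9535

0.9535


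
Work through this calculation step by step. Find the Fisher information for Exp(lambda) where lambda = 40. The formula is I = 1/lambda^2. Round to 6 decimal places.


Fisher information for exponential: I(lambda) = 1/lambda^2.
lambda = 40, lambda^2 = 1600.
I = 1/1600 = 0.000625

0.000625


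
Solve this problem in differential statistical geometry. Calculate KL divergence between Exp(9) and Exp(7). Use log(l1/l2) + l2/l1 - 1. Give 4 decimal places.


KL divergence for exponential family:
KL = log(l1/l2) + l2/l1 - 1.
log(9/7) = 0.251314.
7/9 = 0.777778.
KL = 0.251314 + 0.777778 - 1 = 0.0291

0.0291


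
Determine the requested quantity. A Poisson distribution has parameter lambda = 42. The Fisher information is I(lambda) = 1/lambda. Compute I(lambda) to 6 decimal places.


Fisher information for Poisson: I(lambda) = 1/lambda.
lambda = 42.
I(lambda) = 1/42 = 0.023810

0.023810


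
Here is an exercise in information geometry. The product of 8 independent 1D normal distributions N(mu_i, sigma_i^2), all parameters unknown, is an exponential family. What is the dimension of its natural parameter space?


Exponential family dimension calculation:
Each univariate normal has two natural parameters (mu/sigma^2 and -1/(2 sigma^2)).
With 8 independent components, dim = 2 * 8 = 16.

16


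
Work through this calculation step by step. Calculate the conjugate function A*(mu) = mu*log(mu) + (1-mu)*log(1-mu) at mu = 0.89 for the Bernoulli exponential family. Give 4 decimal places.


Legendre transform for Bernoulli:
A*(mu) = mu*log(mu) + (1-mu)*log(1-mu).
mu = 0.89, 1-mu = 0.11.
mu*log(mu) = 0.89*log(0.89) = -0.103715.
(1-mu)*log(1-mu) = 0.11*log(0.11) = -0.2428.
A* = -0.103715 + -0.2428 = -0.3465

-0.3465


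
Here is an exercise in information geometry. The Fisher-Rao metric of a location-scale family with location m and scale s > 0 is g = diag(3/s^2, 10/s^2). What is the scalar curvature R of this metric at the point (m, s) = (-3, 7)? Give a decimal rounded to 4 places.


The metric has the form g = (A dm^2 + B ds^2)/s^2 with A = 3, B = 10.
Substitute u = sqrt(A/B)*m: g = B*(du^2 + ds^2)/s^2, i.e. B times the
Poincare upper half-plane metric, which has constant Gaussian curvature -1.
Scaling a 2D metric by a constant c divides the Gaussian curvature by c,
so K = -1/B = -1/(10) = -0.1000 everywhere (the point (m, s) = (-3, 7) is irrelevant:
the curvature is constant).
Scalar curvature in dimension 2: R = 2K = -2/(10) = -0.2000.

-0.2000


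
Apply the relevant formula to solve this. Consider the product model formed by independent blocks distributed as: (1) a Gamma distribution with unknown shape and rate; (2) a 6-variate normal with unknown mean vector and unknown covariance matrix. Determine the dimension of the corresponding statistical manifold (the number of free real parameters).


The dimension of a statistical manifold equals the number of free
(independent) real parameters of the model. For a product of independent
blocks the parameter counts add.
- Gamma (shape, rate): 2.
- 6-variate normal: 6 (mean) + 6*7/2 = 21 (symmetric covariance) = 27.
Total = 2 + 27 = 29.
Dimension = 29

29


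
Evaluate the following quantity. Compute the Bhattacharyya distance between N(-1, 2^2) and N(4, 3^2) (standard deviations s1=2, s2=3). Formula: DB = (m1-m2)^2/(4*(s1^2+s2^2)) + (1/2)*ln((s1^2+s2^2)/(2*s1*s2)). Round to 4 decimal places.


Bhattacharyya distance between two Gaussians:
DB = (m1-m2)^2/(4*(s1^2+s2^2)) + (1/2)*ln((s1^2+s2^2)/(2*s1*s2)).
(m1-m2)^2 = (-5)^2 = 25.
s1^2+s2^2 = 4 + 9 = 13.
term1 = 25/52 = 0.480769.
term2 = 0.5*ln(13/12.0) = 0.040021.
DB = 0.480769 + 0.040021 = 0.5208

0.5208


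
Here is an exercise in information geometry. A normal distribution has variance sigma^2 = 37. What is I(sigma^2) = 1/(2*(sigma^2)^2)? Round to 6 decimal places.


Fisher information for variance: I(sigma^2) = 1/(2*sigma^4).
sigma^2 = 37, so sigma^4 = 1369.
I = 1/(2*1369) = 1/2738 = 0.000365

0.000365


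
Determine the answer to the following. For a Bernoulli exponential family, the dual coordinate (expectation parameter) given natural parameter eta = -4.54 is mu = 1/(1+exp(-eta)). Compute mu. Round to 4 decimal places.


Dual coordinate (expectation parameter) for Bernoulli:
mu = 1/(1+exp(-eta)).
eta = -4.54.
exp(-eta) = exp(4.54) = 93.6908.
mu = 1/(1+93.6908) = 0.0106

0.0106


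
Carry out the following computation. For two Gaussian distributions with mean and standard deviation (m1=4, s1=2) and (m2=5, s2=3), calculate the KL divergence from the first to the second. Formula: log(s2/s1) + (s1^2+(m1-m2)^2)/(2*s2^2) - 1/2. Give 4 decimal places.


KL divergence between normal distributions:
KL = log(s2/s1) + (s1^2 + (m1-m2)^2)/(2*s2^2) - 1/2.
log(3/2) = 0.405465.
(2^2 + (4-5)^2)/(2*3^2) = (4 + 1)/18 = 0.277778.
KL = 0.405465 + 0.277778 - 0.5 = 0.1832

0.1832


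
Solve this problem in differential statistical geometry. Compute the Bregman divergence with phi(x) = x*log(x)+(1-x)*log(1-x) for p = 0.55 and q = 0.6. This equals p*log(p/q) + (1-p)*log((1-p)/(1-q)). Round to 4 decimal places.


Bregman divergence with negative entropy generator:
D = p*log(p/q) + (1-p)*log((1-p)/(1-q)).
p = 0.55, q = 0.6.
p*log(p/q) = 0.55*log(0.55/0.6) = -0.047856.
(1-p)*log((1-p)/(1-q)) = 0.45*log(0.45/0.4) = 0.053002.
D = -0.047856 + 0.053002 = 0.0051

0.0051


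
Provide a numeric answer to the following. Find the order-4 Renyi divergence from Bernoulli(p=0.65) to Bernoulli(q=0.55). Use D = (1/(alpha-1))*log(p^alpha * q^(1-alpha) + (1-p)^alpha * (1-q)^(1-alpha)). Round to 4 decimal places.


Renyi divergence of order alpha between Bernoulli distributions:
D = (1/(alpha-1))*log(p^alpha * q^(1-alpha) + (1-p)^alpha * (1-q)^(1-alpha)).
alpha = 4, p = 0.65, q = 0.55.
p^alpha * q^(1-alpha) = 0.65^4 * 0.55^-3 = 1.072915.
(1-p)^alpha * (1-q)^(1-alpha) = 0.35^4 * 0.45^-3 = 0.164678.
sum = 1.072915 + 0.164678 = 1.237593.
D = (1/3)*log(1.237593) = 0.0711

0.0711


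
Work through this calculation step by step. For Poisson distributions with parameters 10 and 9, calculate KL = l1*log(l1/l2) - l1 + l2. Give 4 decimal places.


KL divergence for Poisson:
KL = l1*log(l1/l2) - l1 + l2.
l1 = 10, l2 = 9.
log(10/9) = 0.105361.
l1*log(l1/l2) = 10 * 0.105361 = 1.053605.
KL = 1.053605 - 10 + 9 = 0.0536

0.0536


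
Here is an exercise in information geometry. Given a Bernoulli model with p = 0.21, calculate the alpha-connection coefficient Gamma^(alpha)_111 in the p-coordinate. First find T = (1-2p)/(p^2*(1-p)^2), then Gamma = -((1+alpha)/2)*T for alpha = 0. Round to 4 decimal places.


Skewness (Amari-Chentsov) tensor: T = (1-2p)/(p^2*(1-p)^2).
p = 0.21, 1-2p = 0.58, p^2 = 0.0441, (1-p)^2 = 0.6241.
T = 0.58/(0.0441 * 0.6241) = 21.07343.
In the p-coordinate, Gamma^(alpha) = Gamma^(0) - (alpha/2)*T with Gamma^(0) = (1/2)*g'(p) = -T/2,
so Gamma^(alpha) = -((1+alpha)/2)*T.
alpha = 0, -(1+alpha)/2 = -0.5.
Gamma = -0.5 * 21.07343 = -10.5367

-10.5367


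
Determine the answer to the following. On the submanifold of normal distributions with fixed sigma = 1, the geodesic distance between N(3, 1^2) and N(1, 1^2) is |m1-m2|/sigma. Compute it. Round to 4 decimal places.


On the fixed-variance normal subfamily, geodesic distance = |m1-m2|/sigma.
|3 - 1| = 2.
sigma = 1.
d = 2/1 = 2.0000

2.0000


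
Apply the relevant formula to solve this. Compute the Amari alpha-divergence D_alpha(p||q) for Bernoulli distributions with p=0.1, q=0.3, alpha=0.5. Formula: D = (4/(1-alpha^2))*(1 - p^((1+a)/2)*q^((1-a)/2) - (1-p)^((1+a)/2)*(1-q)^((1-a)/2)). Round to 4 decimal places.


Amari alpha-divergence:
D = (4/(1-alpha^2))*(1 - p^((1+a)/2)*q^((1-a)/2) - (1-p)^((1+a)/2)*(1-q)^((1-a)/2)).
alpha = 0.5, p = 0.1, q = 0.3.
e1 = (1+alpha)/2 = 0.75, e2 = (1-alpha)/2 = 0.25.
t1 = p^e1 * q^e2 = 0.1^0.75 * 0.3^0.25 = 0.131607.
t2 = (1-p)^e1 * (1-q)^e2 = 0.9^0.75 * 0.7^0.25 = 0.845194.
4/(1-alpha^2) = 5.333333.
D = 5.333333*(1 - 0.131607 - 0.845194) = 0.1237

0.1237


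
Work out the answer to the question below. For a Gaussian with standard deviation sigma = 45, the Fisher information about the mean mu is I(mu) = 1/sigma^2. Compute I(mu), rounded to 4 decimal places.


The Fisher information for the mean of a normal distribution is I(mu) = 1/sigma^2.
sigma = 45, so sigma^2 = 2025.
I(mu) = 1/2025 = 0.0005

0.0005


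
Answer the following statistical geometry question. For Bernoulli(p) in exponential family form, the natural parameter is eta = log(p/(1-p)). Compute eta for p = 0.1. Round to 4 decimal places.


Natural parameter for Bernoulli: eta = log(p/(1-p)).
p = 0.1, 1-p = 0.9.
p/(1-p) = 0.111111.
eta = log(0.111111) = -2.1972

-2.1972


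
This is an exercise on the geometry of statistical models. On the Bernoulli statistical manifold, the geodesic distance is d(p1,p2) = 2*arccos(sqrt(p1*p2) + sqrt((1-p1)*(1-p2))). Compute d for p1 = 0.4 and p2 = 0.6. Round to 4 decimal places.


Geodesic distance on Bernoulli manifold:
d(p1,p2) = 2*arccos(sqrt(p1*p2) + sqrt((1-p1)*(1-p2))).
sqrt(p1*p2) = sqrt(0.4*0.6) = 0.489898.
sqrt((1-p1)*(1-p2)) = sqrt(0.6*0.4) = 0.489898.
arg = 0.489898 + 0.489898 = 0.979796.
d = 2*arccos(0.979796) = 0.4027

0.4027


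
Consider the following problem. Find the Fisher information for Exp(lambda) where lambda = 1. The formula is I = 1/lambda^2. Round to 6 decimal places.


Fisher information for exponential: I(lambda) = 1/lambda^2.
lambda = 1, lambda^2 = 1.
I = 1/1 = 1.000000

1.000000


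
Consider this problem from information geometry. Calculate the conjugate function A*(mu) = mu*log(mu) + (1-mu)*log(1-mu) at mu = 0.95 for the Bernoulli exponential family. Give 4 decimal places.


Legendre transform for Bernoulli:
A*(mu) = mu*log(mu) + (1-mu)*log(1-mu).
mu = 0.95, 1-mu = 0.05.
mu*log(mu) = 0.95*log(0.95) = -0.048729.
(1-mu)*log(1-mu) = 0.05*log(0.05) = -0.149787.
A* = -0.048729 + -0.149787 = -0.1985

-0.1985


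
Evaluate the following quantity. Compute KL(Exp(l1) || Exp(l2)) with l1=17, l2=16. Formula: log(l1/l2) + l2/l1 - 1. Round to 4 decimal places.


KL divergence for exponential family:
KL = log(l1/l2) + l2/l1 - 1.
log(17/16) = 0.060625.
16/17 = 0.941176.
KL = 0.060625 + 0.941176 - 1 = 0.0018

0.0018


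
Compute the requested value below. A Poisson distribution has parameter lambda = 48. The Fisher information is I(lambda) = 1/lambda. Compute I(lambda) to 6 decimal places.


Fisher information for Poisson: I(lambda) = 1/lambda.
lambda = 48.
I(lambda) = 1/48 = 0.020833

0.020833


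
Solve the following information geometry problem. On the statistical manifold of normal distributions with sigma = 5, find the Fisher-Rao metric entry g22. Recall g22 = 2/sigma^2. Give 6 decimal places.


For the 2-parameter normal family, the Fisher metric has:
  g11 = 1/sigma^2, g22 = 2/sigma^2.
sigma = 5, sigma^2 = 25.
g22 = 0.080000

0.080000


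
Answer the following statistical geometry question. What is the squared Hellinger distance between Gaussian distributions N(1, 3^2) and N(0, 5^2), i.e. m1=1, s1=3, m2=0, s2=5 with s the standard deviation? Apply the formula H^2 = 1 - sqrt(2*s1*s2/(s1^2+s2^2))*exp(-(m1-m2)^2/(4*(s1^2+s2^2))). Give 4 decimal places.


Squared Hellinger distance for Gaussians:
H^2 = 1 - sqrt(2*s1*s2/(s1^2+s2^2)) * exp(-(m1-m2)^2/(4*(s1^2+s2^2))).
s1^2 = 9, s2^2 = 25, s1^2+s2^2 = 34.
sqrt(2*3*5/(34)) = 0.939336.
(m1-m2)^2 = (1)^2 = 1.
exp(-1/(4*34)) = exp(-0.007353) = 0.992674.
H^2 = 1 - 0.939336*0.992674 = 0.0675

0.0675


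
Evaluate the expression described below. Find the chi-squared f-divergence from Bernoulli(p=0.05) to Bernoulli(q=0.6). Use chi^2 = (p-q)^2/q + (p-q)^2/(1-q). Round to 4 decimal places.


Chi-squared divergence between Bernoulli distributions:
chi^2 = (p-q)^2/q + (p-q)^2/(1-q).
p = 0.05, q = 0.6, p-q = -0.55.
(p-q)^2 = 0.3025.
term1 = 0.3025/0.6 = 0.504167.
term2 = 0.3025/0.4 = 0.75625.
chi^2 = 0.504167 + 0.75625 = 1.2604

1.2604


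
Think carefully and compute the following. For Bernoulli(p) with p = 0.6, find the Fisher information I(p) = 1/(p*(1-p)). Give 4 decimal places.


For Bernoulli(p), Fisher information is I(p) = 1/(p*(1-p)).
p = 0.6, 1-p = 0.4.
p*(1-p) = 0.24.
I(p) = 1/0.24 = 4.1667

4.1667


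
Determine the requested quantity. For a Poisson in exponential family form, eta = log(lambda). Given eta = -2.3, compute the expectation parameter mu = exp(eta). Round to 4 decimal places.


Expectation parameter for Poisson exponential family:
mu = exp(eta).
eta = -2.3.
mu = exp(-2.3) = 0.1003

0.1003


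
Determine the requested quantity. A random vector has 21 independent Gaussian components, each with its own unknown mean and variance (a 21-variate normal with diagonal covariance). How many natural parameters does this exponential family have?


Exponential family dimension calculation:
Each univariate normal has two natural parameters (mu/sigma^2 and -1/(2 sigma^2)).
With 21 independent components, dim = 2 * 21 = 42.

42


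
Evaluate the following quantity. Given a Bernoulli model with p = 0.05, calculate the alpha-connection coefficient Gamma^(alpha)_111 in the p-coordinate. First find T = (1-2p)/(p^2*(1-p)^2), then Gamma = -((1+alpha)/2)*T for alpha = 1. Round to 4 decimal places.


Skewness (Amari-Chentsov) tensor: T = (1-2p)/(p^2*(1-p)^2).
p = 0.05, 1-2p = 0.9, p^2 = 0.0025, (1-p)^2 = 0.9025.
T = 0.9/(0.0025 * 0.9025) = 398.891967.
In the p-coordinate, Gamma^(alpha) = Gamma^(0) - (alpha/2)*T with Gamma^(0) = (1/2)*g'(p) = -T/2,
so Gamma^(alpha) = -((1+alpha)/2)*T.
alpha = 1, -(1+alpha)/2 = -1.0.
Gamma = -1.0 * 398.891967 = -398.8920

-398.8920


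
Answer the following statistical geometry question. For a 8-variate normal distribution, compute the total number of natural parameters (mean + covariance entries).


Exponential family dimension calculation:
For 8-dim MVN: mean has 8 params, covariance has 8*9/2 = 36 unique entries.
Total dim = 8 + 36 = 44.

44


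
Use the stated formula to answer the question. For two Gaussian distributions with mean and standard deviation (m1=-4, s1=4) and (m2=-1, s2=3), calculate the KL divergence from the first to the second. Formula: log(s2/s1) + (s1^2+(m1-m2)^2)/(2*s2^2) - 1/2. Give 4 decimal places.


KL divergence between normal distributions:
KL = log(s2/s1) + (s1^2 + (m1-m2)^2)/(2*s2^2) - 1/2.
log(3/4) = -0.287682.
(4^2 + (-4--1)^2)/(2*3^2) = (16 + 9)/18 = 1.388889.
KL = -0.287682 + 1.388889 - 0.5 = 0.6012

0.6012


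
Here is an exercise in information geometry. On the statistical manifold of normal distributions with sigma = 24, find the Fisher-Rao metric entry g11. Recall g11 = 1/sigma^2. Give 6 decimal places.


For the 2-parameter normal family, the Fisher metric has:
  g11 = 1/sigma^2, g22 = 2/sigma^2.
sigma = 24, sigma^2 = 576.
g11 = 0.001736

0.001736


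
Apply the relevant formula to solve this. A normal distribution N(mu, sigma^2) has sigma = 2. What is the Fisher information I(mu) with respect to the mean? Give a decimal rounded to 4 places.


The Fisher information for the mean of a normal distribution is I(mu) = 1/sigma^2.
sigma = 2, so sigma^2 = 4.
I(mu) = 1/4 = 0.2500

0.2500


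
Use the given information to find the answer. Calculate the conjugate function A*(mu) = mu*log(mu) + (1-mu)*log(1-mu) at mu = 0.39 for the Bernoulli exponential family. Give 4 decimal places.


Legendre transform for Bernoulli:
A*(mu) = mu*log(mu) + (1-mu)*log(1-mu).
mu = 0.39, 1-mu = 0.61.
mu*log(mu) = 0.39*log(0.39) = -0.367227.
(1-mu)*log(1-mu) = 0.61*log(0.61) = -0.301521.
A* = -0.367227 + -0.301521 = -0.6687

-0.6687


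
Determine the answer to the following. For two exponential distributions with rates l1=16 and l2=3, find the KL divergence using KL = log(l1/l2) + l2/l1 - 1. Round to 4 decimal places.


KL divergence for exponential family:
KL = log(l1/l2) + l2/l1 - 1.
log(16/3) = 1.673976.
3/16 = 0.1875.
KL = 1.673976 + 0.1875 - 1 = 0.8615

0.8615


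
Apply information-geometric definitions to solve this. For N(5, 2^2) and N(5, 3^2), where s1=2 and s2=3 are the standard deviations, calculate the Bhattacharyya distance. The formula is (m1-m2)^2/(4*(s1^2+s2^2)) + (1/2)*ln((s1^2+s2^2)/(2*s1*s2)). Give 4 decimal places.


Bhattacharyya distance between two Gaussians:
DB = (m1-m2)^2/(4*(s1^2+s2^2)) + (1/2)*ln((s1^2+s2^2)/(2*s1*s2)).
(m1-m2)^2 = (0)^2 = 0.
s1^2+s2^2 = 4 + 9 = 13.
term1 = 0/52 = 0.0.
term2 = 0.5*ln(13/12.0) = 0.040021.
DB = 0.0 + 0.040021 = 0.0400

0.0400


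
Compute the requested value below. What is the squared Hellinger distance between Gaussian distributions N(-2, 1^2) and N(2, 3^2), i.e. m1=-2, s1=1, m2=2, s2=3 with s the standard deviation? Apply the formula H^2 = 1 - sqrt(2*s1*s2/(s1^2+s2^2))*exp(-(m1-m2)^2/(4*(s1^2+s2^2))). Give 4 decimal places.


Squared Hellinger distance for Gaussians:
H^2 = 1 - sqrt(2*s1*s2/(s1^2+s2^2)) * exp(-(m1-m2)^2/(4*(s1^2+s2^2))).
s1^2 = 1, s2^2 = 9, s1^2+s2^2 = 10.
sqrt(2*1*3/(10)) = 0.774597.
(m1-m2)^2 = (-4)^2 = 16.
exp(-16/(4*10)) = exp(-0.4) = 0.67032.
H^2 = 1 - 0.774597*0.67032 = 0.4808

0.4808


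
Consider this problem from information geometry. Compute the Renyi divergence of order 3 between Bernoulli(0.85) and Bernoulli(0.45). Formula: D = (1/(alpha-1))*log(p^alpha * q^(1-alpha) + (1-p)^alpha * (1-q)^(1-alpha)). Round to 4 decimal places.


Renyi divergence of order alpha between Bernoulli distributions:
D = (1/(alpha-1))*log(p^alpha * q^(1-alpha) + (1-p)^alpha * (1-q)^(1-alpha)).
alpha = 3, p = 0.85, q = 0.45.
p^alpha * q^(1-alpha) = 0.85^3 * 0.45^-2 = 3.032716.
(1-p)^alpha * (1-q)^(1-alpha) = 0.15^3 * 0.55^-2 = 0.011157.
sum = 3.032716 + 0.011157 = 3.043873.
D = (1/2)*log(3.043873) = 0.5566

0.5566


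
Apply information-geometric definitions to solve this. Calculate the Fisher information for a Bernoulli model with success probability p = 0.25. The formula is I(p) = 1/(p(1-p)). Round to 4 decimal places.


For Bernoulli(p), Fisher information is I(p) = 1/(p*(1-p)).
p = 0.25, 1-p = 0.75.
p*(1-p) = 0.1875.
I(p) = 1/0.1875 = 5.3333

5.3333


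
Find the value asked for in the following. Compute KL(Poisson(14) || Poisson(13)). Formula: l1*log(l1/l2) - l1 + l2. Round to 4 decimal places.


KL divergence for Poisson:
KL = l1*log(l1/l2) - l1 + l2.
l1 = 14, l2 = 13.
log(14/13) = 0.074108.
l1*log(l1/l2) = 14 * 0.074108 = 1.037512.
KL = 1.037512 - 14 + 13 = 0.0375

0.0375


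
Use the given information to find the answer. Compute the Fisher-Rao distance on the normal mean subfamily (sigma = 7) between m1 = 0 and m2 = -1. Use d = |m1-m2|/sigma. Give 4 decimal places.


On the fixed-variance normal subfamily, geodesic distance = |m1-m2|/sigma.
|0 - -1| = 1.
sigma = 7.
d = 1/7 = 0.1429

0.1429


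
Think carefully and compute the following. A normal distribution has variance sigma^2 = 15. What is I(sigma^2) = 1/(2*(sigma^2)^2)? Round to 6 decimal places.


Fisher information for variance: I(sigma^2) = 1/(2*sigma^4).
sigma^2 = 15, so sigma^4 = 225.
I = 1/(2*225) = 1/450 = 0.002222

0.002222


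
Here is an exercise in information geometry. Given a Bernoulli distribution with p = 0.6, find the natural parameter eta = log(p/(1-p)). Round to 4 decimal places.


Natural parameter for Bernoulli: eta = log(p/(1-p)).
p = 0.6, 1-p = 0.4.
p/(1-p) = 1.5.
eta = log(1.5) = 0.4055

0.4055


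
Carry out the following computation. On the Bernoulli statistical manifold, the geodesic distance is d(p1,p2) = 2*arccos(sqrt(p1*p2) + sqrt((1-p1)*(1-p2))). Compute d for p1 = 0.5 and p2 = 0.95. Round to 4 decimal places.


Geodesic distance on Bernoulli manifold:
d(p1,p2) = 2*arccos(sqrt(p1*p2) + sqrt((1-p1)*(1-p2))).
sqrt(p1*p2) = sqrt(0.5*0.95) = 0.689202.
sqrt((1-p1)*(1-p2)) = sqrt(0.5*0.05) = 0.158114.
arg = 0.689202 + 0.158114 = 0.847316.
d = 2*arccos(0.847316) = 1.1198

1.1198


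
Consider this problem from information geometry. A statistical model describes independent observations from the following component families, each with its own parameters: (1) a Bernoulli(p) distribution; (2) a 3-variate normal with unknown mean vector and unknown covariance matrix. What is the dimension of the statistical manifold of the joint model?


The dimension of a statistical manifold equals the number of free
(independent) real parameters of the model. For a product of independent
blocks the parameter counts add.
- Bernoulli (p): 1.
- 3-variate normal: 3 (mean) + 3*4/2 = 6 (symmetric covariance) = 9.
Total = 1 + 9 = 10.
Dimension = 10

10


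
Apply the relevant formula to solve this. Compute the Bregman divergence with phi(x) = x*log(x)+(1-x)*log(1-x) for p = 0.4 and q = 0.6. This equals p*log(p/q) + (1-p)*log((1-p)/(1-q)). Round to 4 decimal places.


Bregman divergence with negative entropy generator:
D = p*log(p/q) + (1-p)*log((1-p)/(1-q)).
p = 0.4, q = 0.6.
p*log(p/q) = 0.4*log(0.4/0.6) = -0.162186.
(1-p)*log((1-p)/(1-q)) = 0.6*log(0.6/0.4) = 0.243279.
D = -0.162186 + 0.243279 = 0.0811

0.0811


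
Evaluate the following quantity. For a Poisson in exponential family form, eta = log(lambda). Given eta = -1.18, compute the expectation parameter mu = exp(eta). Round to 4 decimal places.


Expectation parameter for Poisson exponential family:
mu = exp(eta).
eta = -1.18.
mu = exp(-1.18) = 0.3073

0.3073


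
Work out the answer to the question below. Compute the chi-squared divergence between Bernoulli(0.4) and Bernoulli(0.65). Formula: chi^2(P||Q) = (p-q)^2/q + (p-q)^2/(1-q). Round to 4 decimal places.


Chi-squared divergence between Bernoulli distributions:
chi^2 = (p-q)^2/q + (p-q)^2/(1-q).
p = 0.4, q = 0.65, p-q = -0.25.
(p-q)^2 = 0.0625.
term1 = 0.0625/0.65 = 0.096154.
term2 = 0.0625/0.35 = 0.178571.
chi^2 = 0.096154 + 0.178571 = 0.2747

0.2747


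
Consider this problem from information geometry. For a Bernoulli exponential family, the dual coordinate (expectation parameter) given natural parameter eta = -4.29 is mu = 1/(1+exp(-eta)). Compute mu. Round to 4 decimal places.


Dual coordinate (expectation parameter) for Bernoulli:
mu = 1/(1+exp(-eta)).
eta = -4.29.
exp(-eta) = exp(4.29) = 72.966468.
mu = 1/(1+72.966468) = 0.0135

0.0135


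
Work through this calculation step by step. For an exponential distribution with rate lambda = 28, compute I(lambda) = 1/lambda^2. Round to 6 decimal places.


Fisher information for exponential: I(lambda) = 1/lambda^2.
lambda = 28, lambda^2 = 784.
I = 1/784 = 0.001276

0.001276


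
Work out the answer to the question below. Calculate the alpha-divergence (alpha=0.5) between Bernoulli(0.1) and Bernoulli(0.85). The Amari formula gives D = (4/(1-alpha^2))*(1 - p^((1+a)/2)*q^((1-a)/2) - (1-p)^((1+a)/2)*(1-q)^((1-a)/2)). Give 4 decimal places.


Amari alpha-divergence:
D = (4/(1-alpha^2))*(1 - p^((1+a)/2)*q^((1-a)/2) - (1-p)^((1+a)/2)*(1-q)^((1-a)/2)).
alpha = 0.5, p = 0.1, q = 0.85.
e1 = (1+alpha)/2 = 0.75, e2 = (1-alpha)/2 = 0.25.
t1 = p^e1 * q^e2 = 0.1^0.75 * 0.85^0.25 = 0.170748.
t2 = (1-p)^e1 * (1-q)^e2 = 0.9^0.75 * 0.15^0.25 = 0.575049.
4/(1-alpha^2) = 5.333333.
D = 5.333333*(1 - 0.170748 - 0.575049) = 1.3558

1.3558


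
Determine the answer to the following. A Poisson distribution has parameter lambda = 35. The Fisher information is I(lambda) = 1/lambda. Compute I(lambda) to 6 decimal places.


Fisher information for Poisson: I(lambda) = 1/lambda.
lambda = 35.
I(lambda) = 1/35 = 0.028571

0.028571


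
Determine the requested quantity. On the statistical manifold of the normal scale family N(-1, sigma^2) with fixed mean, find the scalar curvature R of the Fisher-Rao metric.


This family has a single free parameter, so its statistical manifold
is 1-dimensional. The Riemann curvature tensor of any 1-dimensional
Riemannian manifold vanishes identically, so R = 0.

0


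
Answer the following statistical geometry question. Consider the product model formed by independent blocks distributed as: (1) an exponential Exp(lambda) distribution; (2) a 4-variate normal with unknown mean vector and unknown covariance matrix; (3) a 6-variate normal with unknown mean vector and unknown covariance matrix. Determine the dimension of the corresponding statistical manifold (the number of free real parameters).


The dimension of a statistical manifold equals the number of free
(independent) real parameters of the model. For a product of independent
blocks the parameter counts add.
- exponential (lambda): 1.
- 4-variate normal: 4 (mean) + 4*5/2 = 10 (symmetric covariance) = 14.
- 6-variate normal: 6 (mean) + 6*7/2 = 21 (symmetric covariance) = 27.
Total = 1 + 14 + 27 = 42.
Dimension = 42

42


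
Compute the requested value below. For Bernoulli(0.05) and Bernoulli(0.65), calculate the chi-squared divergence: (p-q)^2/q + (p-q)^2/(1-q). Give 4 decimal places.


Chi-squared divergence between Bernoulli distributions:
chi^2 = (p-q)^2/q + (p-q)^2/(1-q).
p = 0.05, q = 0.65, p-q = -0.6.
(p-q)^2 = 0.36.
term1 = 0.36/0.65 = 0.553846.
term2 = 0.36/0.35 = 1.028571.
chi^2 = 0.553846 + 1.028571 = 1.5824

1.5824


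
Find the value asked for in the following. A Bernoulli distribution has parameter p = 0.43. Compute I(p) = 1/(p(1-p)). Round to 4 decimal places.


For Bernoulli(p), Fisher information is I(p) = 1/(p*(1-p)).
p = 0.43, 1-p = 0.57.
p*(1-p) = 0.2451.
I(p) = 1/0.2451 = 4.0800

4.0800


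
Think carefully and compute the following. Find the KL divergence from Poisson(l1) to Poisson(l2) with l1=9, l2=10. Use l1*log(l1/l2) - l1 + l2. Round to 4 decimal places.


KL divergence for Poisson:
KL = l1*log(l1/l2) - l1 + l2.
l1 = 9, l2 = 10.
log(9/10) = -0.105361.
l1*log(l1/l2) = 9 * -0.105361 = -0.948245.
KL = -0.948245 - 9 + 10 = 0.0518

0.0518


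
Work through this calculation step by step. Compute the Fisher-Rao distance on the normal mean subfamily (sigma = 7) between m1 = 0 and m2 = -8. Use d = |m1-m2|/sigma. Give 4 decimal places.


On the fixed-variance normal subfamily, geodesic distance = |m1-m2|/sigma.
|0 - -8| = 8.
sigma = 7.
d = 8/7 = 1.1429

1.1429


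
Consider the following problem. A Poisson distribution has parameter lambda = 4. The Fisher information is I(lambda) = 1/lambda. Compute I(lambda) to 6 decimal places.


Fisher information for Poisson: I(lambda) = 1/lambda.
lambda = 4.
I(lambda) = 1/4 = 0.250000

0.250000


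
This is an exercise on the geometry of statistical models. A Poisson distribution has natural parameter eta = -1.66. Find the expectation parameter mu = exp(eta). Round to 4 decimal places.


Expectation parameter for Poisson exponential family:
mu = exp(eta).
eta = -1.66.
mu = exp(-1.66) = 0.1901

0.1901


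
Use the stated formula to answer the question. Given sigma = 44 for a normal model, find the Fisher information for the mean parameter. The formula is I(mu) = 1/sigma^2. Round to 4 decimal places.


The Fisher information for the mean of a normal distribution is I(mu) = 1/sigma^2.
sigma = 44, so sigma^2 = 1936.
I(mu) = 1/1936 = 0.0005

0.0005
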